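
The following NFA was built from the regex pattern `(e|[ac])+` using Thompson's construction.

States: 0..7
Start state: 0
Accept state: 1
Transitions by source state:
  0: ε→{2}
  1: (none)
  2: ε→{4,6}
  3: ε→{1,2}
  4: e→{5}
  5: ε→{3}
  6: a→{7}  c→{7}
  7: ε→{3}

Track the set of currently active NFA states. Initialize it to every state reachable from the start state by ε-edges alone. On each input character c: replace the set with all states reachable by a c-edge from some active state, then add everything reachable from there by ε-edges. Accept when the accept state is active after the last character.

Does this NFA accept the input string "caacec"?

Answer: ACCEPT

Derivation:
initial (ε-close {0}): {0,2,4,6}
'c' @ 1: {1,2,3,4,6,7}  (accept∈set)
'a' @ 2: {1,2,3,4,6,7}  (accept∈set)
'a' @ 3: {1,2,3,4,6,7}  (accept∈set)
'c' @ 4: {1,2,3,4,6,7}  (accept∈set)
'e' @ 5: {1,2,3,4,5,6}  (accept∈set)
'c' @ 6: {1,2,3,4,6,7}  (accept∈set)
final: {1,2,3,4,6,7}; accept 1 in set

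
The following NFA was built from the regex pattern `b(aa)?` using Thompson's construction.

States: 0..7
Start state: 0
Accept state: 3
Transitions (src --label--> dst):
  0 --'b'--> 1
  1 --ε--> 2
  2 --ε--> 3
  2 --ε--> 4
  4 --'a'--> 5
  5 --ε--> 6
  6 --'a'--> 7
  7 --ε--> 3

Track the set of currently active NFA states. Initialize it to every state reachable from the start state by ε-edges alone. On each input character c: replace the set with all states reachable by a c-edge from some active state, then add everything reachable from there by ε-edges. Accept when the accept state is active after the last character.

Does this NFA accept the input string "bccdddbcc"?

initial (ε-close {0}): {0}
'b' @ 1: {1,2,3,4}  ✓accept
'c' @ 2: {}  — no active states
rest 'cdddbcc' ignored (set empty)
after full input: {}  (accept=3 not in)

Answer: REJECT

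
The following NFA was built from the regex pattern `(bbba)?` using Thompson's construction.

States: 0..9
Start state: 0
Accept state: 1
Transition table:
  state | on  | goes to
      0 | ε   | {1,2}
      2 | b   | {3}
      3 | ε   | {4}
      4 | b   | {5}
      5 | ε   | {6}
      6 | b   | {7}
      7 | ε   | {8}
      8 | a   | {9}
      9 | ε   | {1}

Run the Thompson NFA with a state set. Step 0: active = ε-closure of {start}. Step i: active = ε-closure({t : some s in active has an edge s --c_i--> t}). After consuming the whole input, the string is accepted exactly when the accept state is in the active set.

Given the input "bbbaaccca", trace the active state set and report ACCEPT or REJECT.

start: ε-closure({0}) = {0,1,2}
'b' @ 1: {3,4}
'b' @ 2: {5,6}
'b' @ 3: {7,8}
'a' @ 4: {1,9}  [accepting]
'a' @ 5: {}  — state set empty
rest 'ccca' ignored (set empty)
after full input: {}  (accept=1 not in)

Answer: REJECT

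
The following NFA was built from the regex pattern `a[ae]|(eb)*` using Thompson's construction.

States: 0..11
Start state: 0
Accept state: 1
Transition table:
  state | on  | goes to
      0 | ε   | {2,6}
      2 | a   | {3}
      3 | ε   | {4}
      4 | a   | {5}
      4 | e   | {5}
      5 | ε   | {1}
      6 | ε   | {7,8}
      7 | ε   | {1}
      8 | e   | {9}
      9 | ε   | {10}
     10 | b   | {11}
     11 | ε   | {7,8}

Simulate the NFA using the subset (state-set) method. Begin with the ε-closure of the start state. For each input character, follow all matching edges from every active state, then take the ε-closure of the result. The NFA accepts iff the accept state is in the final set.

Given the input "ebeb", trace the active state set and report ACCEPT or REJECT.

initial (ε-close {0}): {0,1,2,6,7,8}
'e' @ 1: {9,10}
'b' @ 2: {1,7,8,11}  ✓accept
'e' @ 3: {9,10}
'b' @ 4: {1,7,8,11}  ✓accept
final: {1,7,8,11}; accept 1 in set

Answer: ACCEPT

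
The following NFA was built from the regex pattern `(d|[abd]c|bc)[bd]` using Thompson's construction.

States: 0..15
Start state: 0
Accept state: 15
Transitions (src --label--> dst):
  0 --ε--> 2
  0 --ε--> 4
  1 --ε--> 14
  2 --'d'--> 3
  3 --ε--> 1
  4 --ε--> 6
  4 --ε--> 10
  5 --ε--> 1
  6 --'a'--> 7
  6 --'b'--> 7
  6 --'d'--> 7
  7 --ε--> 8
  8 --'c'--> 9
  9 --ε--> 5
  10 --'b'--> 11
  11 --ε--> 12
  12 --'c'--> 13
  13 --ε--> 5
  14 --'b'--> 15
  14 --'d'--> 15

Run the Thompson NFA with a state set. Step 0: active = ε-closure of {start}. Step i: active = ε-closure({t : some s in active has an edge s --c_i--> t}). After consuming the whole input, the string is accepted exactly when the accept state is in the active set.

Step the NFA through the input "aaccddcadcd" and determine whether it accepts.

Answer: REJECT

Steps:
initial (ε-close {0}): {0,2,4,6,10}
'a' @ 1: {7,8}
'a' @ 2: {}  — state set empty
rest 'ccddcadcd' ignored (set empty)
final: {}; accept 15 not in set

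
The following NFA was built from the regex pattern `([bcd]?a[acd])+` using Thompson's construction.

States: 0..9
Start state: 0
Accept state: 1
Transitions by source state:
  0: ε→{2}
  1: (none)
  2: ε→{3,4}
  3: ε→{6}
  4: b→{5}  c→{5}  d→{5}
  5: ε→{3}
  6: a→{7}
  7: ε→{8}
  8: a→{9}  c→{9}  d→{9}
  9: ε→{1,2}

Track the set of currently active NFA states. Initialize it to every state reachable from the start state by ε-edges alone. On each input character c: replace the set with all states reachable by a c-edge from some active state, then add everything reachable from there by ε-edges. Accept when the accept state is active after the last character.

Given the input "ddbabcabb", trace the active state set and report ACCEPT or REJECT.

Answer: REJECT

Trace:
S₀ = ε-closure({0}) = {0,2,3,4,6}
'd' @ 1: {3,5,6}
'd' @ 2: {}  — state set empty
rest 'babcabb' ignored (set empty)
final: {}; accept 1 not in set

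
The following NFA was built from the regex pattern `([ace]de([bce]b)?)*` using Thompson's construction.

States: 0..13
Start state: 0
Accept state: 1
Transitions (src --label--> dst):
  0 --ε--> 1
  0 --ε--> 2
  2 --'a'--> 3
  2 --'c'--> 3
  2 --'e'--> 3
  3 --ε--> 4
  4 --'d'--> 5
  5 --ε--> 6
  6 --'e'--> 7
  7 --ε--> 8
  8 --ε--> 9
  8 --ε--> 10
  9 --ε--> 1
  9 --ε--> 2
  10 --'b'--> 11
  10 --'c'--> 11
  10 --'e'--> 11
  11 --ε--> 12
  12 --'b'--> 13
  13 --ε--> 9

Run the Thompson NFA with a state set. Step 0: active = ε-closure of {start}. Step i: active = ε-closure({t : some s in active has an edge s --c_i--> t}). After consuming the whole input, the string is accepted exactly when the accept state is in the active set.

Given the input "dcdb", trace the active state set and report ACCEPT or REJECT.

start: ε-closure({0}) = {0,1,2}
'd' @ 1: {}  — no active states
rest 'cdb' ignored (set empty)
end set {} — state 1 not in

Answer: REJECT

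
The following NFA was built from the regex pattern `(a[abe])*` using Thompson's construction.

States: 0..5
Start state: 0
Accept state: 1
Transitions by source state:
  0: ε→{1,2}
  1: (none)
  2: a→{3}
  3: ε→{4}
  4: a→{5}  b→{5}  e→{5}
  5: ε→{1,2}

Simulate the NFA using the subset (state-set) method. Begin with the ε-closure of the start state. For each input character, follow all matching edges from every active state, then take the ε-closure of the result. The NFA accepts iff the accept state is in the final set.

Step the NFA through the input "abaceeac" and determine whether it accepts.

Answer: REJECT

Trace:
start: ε-closure({0}) = {0,1,2}
'a' @ 1: {3,4}
'b' @ 2: {1,2,5}  [accepting]
'a' @ 3: {3,4}
'c' @ 4: {}  — no active states
rest 'eeac' ignored (set empty)
end set {} — state 1 not in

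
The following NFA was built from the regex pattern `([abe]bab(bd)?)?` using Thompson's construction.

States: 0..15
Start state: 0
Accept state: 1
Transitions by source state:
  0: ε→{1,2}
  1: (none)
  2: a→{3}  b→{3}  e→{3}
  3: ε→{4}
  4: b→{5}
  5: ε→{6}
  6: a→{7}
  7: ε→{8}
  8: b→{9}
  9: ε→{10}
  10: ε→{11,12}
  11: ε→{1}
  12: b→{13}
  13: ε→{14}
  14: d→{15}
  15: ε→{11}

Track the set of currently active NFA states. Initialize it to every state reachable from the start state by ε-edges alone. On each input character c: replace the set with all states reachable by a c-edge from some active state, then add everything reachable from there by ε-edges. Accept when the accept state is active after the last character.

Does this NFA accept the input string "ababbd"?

Answer: ACCEPT

Trace:
initial (ε-close {0}): {0,1,2}
'a' @ 1: {3,4}
'b' @ 2: {5,6}
'a' @ 3: {7,8}
'b' @ 4: {1,9,10,11,12}  (accept∈set)
'b' @ 5: {13,14}
'd' @ 6: {1,11,15}  (accept∈set)
after full input: {1,11,15}  (accept=1 in)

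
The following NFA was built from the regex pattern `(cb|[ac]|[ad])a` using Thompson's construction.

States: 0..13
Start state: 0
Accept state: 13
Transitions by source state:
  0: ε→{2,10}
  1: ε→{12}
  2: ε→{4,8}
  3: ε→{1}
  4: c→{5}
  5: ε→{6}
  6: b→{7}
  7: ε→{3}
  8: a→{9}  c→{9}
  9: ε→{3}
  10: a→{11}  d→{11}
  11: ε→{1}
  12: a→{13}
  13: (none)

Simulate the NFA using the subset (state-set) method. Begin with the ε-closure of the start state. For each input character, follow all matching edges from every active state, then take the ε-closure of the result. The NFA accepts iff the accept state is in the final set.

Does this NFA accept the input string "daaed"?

Answer: REJECT

Trace:
initial (ε-close {0}): {0,2,4,8,10}
'd' @ 1: {1,11,12}
'a' @ 2: {13}  [accepting]
'a' @ 3: {}  — dead — no transitions
rest 'ed' ignored (set empty)
after full input: {}  (accept=13 not in)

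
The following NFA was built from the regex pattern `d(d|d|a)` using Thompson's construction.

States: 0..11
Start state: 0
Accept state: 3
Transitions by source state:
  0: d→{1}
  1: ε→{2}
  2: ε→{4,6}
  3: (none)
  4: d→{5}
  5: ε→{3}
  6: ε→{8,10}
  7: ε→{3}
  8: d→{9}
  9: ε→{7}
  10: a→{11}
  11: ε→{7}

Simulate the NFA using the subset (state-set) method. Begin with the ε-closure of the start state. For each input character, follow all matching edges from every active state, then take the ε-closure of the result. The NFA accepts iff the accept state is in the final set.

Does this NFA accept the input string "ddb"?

Answer: REJECT

Trace:
start: ε-closure({0}) = {0}
'd' @ 1: {1,2,4,6,8,10}
'd' @ 2: {3,5,7,9}  ✓accept
'b' @ 3: {}  — no active states
after full input: {}  (accept=3 not in)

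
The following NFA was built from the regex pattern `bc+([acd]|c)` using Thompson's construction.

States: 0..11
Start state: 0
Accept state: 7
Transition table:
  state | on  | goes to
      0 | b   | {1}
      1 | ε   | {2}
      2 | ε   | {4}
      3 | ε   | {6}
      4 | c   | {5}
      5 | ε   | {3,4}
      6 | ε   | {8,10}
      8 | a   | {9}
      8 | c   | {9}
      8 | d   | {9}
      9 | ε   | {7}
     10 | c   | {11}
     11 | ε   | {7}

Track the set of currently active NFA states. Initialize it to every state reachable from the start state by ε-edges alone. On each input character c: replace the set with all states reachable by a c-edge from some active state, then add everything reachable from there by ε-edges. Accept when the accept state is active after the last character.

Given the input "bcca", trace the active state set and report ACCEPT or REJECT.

Answer: ACCEPT

Derivation:
start: ε-closure({0}) = {0}
'b' @ 1: {1,2,4}
'c' @ 2: {3,4,5,6,8,10}
'c' @ 3: {3,4,5,6,7,8,9,10,11}  (accept∈set)
'a' @ 4: {7,9}  (accept∈set)
final: {7,9}; accept 7 in set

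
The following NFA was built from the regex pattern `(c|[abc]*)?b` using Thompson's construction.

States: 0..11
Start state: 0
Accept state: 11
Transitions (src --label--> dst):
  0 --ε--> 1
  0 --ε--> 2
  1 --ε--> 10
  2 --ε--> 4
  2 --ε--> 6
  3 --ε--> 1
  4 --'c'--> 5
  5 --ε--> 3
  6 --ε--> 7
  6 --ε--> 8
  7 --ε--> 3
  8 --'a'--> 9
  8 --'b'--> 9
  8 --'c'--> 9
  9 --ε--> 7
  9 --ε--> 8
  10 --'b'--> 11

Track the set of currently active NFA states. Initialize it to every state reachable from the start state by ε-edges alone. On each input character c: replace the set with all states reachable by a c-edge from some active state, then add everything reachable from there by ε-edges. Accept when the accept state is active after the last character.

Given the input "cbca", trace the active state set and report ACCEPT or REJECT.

S₀ = ε-closure({0}) = {0,1,2,3,4,6,7,8,10}
'c' @ 1: {1,3,5,7,8,9,10}
'b' @ 2: {1,3,7,8,9,10,11}  [accepting]
'c' @ 3: {1,3,7,8,9,10}
'a' @ 4: {1,3,7,8,9,10}
final: {1,3,7,8,9,10}; accept 11 not in set

Answer: REJECT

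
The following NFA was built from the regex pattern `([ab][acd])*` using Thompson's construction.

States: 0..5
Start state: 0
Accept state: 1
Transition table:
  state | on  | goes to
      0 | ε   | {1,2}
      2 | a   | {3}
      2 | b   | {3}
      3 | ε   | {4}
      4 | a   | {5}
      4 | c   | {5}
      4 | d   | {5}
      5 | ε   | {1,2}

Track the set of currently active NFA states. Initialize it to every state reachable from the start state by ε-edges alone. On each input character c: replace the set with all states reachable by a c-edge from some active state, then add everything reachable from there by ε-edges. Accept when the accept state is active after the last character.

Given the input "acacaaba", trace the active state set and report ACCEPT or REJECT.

Answer: ACCEPT

Steps:
initial (ε-close {0}): {0,1,2}
'a' @ 1: {3,4}
'c' @ 2: {1,2,5}  ✓accept
'a' @ 3: {3,4}
'c' @ 4: {1,2,5}  ✓accept
'a' @ 5: {3,4}
'a' @ 6: {1,2,5}  ✓accept
'b' @ 7: {3,4}
'a' @ 8: {1,2,5}  ✓accept
final: {1,2,5}; accept 1 in set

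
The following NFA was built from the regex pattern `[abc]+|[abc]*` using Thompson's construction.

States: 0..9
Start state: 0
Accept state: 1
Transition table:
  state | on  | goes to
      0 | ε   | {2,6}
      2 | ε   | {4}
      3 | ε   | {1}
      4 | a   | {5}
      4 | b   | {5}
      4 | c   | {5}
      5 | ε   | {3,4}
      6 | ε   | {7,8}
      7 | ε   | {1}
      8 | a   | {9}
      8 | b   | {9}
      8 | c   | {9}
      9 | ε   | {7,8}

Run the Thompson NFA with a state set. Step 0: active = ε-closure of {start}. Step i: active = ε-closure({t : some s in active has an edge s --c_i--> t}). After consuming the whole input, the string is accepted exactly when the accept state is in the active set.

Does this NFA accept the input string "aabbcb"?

Answer: ACCEPT

Steps:
initial (ε-close {0}): {0,1,2,4,6,7,8}
'a' @ 1: {1,3,4,5,7,8,9}  (accept∈set)
'a' @ 2: {1,3,4,5,7,8,9}  (accept∈set)
'b' @ 3: {1,3,4,5,7,8,9}  (accept∈set)
'b' @ 4: {1,3,4,5,7,8,9}  (accept∈set)
'c' @ 5: {1,3,4,5,7,8,9}  (accept∈set)
'b' @ 6: {1,3,4,5,7,8,9}  (accept∈set)
after full input: {1,3,4,5,7,8,9}  (accept=1 in)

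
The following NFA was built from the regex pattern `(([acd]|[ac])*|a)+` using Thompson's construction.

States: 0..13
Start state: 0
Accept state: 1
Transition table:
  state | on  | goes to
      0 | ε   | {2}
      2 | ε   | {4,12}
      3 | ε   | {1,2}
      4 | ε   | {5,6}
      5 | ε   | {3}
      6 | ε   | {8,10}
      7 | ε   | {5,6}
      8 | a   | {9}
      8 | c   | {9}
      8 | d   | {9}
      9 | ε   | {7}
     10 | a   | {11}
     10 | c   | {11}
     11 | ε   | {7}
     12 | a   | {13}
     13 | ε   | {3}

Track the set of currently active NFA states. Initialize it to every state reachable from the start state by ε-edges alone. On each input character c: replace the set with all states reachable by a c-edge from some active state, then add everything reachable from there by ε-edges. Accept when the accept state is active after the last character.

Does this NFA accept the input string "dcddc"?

Answer: ACCEPT

Derivation:
start: ε-closure({0}) = {0,1,2,3,4,5,6,8,10,12}
'd' @ 1: {1,2,3,4,5,6,7,8,9,10,12}  (accept∈set)
'c' @ 2: {1,2,3,4,5,6,7,8,9,10,11,12}  (accept∈set)
'd' @ 3: {1,2,3,4,5,6,7,8,9,10,12}  (accept∈set)
'd' @ 4: {1,2,3,4,5,6,7,8,9,10,12}  (accept∈set)
'c' @ 5: {1,2,3,4,5,6,7,8,9,10,11,12}  (accept∈set)
after full input: {1,2,3,4,5,6,7,8,9,10,11,12}  (accept=1 in)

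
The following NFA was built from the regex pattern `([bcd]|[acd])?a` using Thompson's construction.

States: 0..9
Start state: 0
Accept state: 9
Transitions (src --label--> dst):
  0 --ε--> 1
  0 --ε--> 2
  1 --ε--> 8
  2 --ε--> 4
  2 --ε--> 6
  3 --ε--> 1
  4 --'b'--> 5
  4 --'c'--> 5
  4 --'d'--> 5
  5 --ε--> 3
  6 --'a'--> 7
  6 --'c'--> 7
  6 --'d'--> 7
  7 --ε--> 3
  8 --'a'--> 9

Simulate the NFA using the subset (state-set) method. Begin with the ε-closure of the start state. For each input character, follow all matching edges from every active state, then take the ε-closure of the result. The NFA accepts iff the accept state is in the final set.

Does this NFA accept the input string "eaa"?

S₀ = ε-closure({0}) = {0,1,2,4,6,8}
'e' @ 1: {}  — dead — no transitions
rest 'aa' ignored (set empty)
final: {}; accept 9 not in set

Answer: REJECT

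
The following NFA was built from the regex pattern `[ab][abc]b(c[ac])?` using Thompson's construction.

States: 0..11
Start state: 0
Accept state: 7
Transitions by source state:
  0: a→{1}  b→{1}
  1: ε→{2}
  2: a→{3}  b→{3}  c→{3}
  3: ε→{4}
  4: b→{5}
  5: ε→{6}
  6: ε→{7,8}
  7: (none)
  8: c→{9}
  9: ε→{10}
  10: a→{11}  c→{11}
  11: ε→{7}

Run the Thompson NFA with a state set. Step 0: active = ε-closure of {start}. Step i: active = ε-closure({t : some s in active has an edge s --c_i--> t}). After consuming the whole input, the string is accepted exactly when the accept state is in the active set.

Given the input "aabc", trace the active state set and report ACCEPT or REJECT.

start: ε-closure({0}) = {0}
'a' @ 1: {1,2}
'a' @ 2: {3,4}
'b' @ 3: {5,6,7,8}  (accept∈set)
'c' @ 4: {9,10}
after full input: {9,10}  (accept=7 not in)

Answer: REJECT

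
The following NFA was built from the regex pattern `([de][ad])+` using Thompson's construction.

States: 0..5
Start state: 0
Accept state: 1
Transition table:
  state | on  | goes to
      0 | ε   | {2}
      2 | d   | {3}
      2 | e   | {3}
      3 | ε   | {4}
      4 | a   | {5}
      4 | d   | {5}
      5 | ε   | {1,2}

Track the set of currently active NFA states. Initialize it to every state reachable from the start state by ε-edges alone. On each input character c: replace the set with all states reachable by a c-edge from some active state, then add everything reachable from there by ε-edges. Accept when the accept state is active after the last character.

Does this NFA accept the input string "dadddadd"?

Answer: ACCEPT

Trace:
S₀ = ε-closure({0}) = {0,2}
'd' @ 1: {3,4}
'a' @ 2: {1,2,5}  ✓accept
'd' @ 3: {3,4}
'd' @ 4: {1,2,5}  ✓accept
'd' @ 5: {3,4}
'a' @ 6: {1,2,5}  ✓accept
'd' @ 7: {3,4}
'd' @ 8: {1,2,5}  ✓accept
end set {1,2,5} — state 1 in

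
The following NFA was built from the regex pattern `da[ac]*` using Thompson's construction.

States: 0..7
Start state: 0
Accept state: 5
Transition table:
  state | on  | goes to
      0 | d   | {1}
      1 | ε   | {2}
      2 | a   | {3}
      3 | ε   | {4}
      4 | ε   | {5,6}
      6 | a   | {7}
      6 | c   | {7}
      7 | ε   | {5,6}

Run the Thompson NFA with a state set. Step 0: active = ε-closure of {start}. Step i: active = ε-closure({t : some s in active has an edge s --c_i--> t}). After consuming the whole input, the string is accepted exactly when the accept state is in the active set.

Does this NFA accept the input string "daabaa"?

Answer: REJECT

Steps:
S₀ = ε-closure({0}) = {0}
'd' @ 1: {1,2}
'a' @ 2: {3,4,5,6}  (accept∈set)
'a' @ 3: {5,6,7}  (accept∈set)
'b' @ 4: {}  — state set empty
rest 'aa' ignored (set empty)
end set {} — state 5 not in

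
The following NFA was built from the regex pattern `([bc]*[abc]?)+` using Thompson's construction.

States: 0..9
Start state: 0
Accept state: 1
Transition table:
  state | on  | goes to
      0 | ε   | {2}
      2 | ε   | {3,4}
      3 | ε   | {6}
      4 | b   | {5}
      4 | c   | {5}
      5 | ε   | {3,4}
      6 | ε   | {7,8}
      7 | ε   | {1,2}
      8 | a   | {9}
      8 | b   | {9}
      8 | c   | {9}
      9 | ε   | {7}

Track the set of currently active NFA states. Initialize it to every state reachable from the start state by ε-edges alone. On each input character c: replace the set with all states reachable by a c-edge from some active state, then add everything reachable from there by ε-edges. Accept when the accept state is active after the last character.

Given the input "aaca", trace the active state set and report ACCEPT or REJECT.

start: ε-closure({0}) = {0,1,2,3,4,6,7,8}
'a' @ 1: {1,2,3,4,6,7,8,9}  [accepting]
'a' @ 2: {1,2,3,4,6,7,8,9}  [accepting]
'c' @ 3: {1,2,3,4,5,6,7,8,9}  [accepting]
'a' @ 4: {1,2,3,4,6,7,8,9}  [accepting]
after full input: {1,2,3,4,6,7,8,9}  (accept=1 in)

Answer: ACCEPT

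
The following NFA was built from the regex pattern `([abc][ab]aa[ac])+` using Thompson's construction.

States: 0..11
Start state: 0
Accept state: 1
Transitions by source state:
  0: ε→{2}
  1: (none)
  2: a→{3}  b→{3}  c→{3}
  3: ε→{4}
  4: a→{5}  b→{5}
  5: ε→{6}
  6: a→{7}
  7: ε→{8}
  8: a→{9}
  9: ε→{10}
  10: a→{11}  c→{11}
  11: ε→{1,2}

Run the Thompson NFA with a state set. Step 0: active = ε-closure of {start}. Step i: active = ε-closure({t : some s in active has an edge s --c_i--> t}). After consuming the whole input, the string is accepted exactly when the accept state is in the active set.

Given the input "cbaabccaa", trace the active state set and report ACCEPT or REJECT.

Answer: REJECT

Trace:
initial (ε-close {0}): {0,2}
'c' @ 1: {3,4}
'b' @ 2: {5,6}
'a' @ 3: {7,8}
'a' @ 4: {9,10}
'b' @ 5: {}  — state set empty
rest 'ccaa' ignored (set empty)
after full input: {}  (accept=1 not in)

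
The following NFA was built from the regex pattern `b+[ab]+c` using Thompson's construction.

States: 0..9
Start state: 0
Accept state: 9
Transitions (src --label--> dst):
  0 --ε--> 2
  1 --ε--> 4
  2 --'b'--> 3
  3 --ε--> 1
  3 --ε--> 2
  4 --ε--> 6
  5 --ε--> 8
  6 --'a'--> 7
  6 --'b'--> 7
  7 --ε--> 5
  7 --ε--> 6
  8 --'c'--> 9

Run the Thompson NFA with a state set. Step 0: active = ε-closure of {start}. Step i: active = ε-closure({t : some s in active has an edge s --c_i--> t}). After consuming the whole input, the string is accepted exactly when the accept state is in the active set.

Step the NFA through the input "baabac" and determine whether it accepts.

Answer: ACCEPT

Derivation:
S₀ = ε-closure({0}) = {0,2}
'b' @ 1: {1,2,3,4,6}
'a' @ 2: {5,6,7,8}
'a' @ 3: {5,6,7,8}
'b' @ 4: {5,6,7,8}
'a' @ 5: {5,6,7,8}
'c' @ 6: {9}  ✓accept
final: {9}; accept 9 in set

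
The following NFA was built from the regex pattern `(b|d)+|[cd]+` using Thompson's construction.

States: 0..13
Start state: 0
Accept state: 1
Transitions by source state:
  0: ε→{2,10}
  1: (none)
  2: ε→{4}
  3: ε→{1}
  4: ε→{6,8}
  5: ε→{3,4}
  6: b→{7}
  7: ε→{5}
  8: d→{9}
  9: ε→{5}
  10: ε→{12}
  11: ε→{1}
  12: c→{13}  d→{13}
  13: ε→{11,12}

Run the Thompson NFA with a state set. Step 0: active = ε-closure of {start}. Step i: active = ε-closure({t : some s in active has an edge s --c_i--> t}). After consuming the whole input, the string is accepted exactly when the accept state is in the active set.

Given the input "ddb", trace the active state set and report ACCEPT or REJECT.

Answer: ACCEPT

Steps:
S₀ = ε-closure({0}) = {0,2,4,6,8,10,12}
'd' @ 1: {1,3,4,5,6,8,9,11,12,13}  [accepting]
'd' @ 2: {1,3,4,5,6,8,9,11,12,13}  [accepting]
'b' @ 3: {1,3,4,5,6,7,8}  [accepting]
end set {1,3,4,5,6,7,8} — state 1 in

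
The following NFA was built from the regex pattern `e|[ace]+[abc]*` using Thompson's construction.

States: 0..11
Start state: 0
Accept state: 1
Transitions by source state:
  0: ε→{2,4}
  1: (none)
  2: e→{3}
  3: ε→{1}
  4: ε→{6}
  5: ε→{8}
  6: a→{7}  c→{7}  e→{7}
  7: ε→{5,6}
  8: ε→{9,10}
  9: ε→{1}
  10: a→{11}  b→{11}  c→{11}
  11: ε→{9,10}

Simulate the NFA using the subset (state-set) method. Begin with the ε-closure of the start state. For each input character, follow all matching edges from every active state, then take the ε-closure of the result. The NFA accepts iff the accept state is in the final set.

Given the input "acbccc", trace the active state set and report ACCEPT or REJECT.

initial (ε-close {0}): {0,2,4,6}
'a' @ 1: {1,5,6,7,8,9,10}  (accept∈set)
'c' @ 2: {1,5,6,7,8,9,10,11}  (accept∈set)
'b' @ 3: {1,9,10,11}  (accept∈set)
'c' @ 4: {1,9,10,11}  (accept∈set)
'c' @ 5: {1,9,10,11}  (accept∈set)
'c' @ 6: {1,9,10,11}  (accept∈set)
final: {1,9,10,11}; accept 1 in set

Answer: ACCEPT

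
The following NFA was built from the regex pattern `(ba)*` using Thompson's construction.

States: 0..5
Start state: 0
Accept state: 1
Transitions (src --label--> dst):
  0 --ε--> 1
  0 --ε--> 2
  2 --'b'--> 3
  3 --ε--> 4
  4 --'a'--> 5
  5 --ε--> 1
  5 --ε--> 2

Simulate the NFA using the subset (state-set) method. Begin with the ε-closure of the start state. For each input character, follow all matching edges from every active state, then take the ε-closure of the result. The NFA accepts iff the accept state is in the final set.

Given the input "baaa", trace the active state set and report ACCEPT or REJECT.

Answer: REJECT

Steps:
start: ε-closure({0}) = {0,1,2}
'b' @ 1: {3,4}
'a' @ 2: {1,2,5}  ✓accept
'a' @ 3: {}  — dead — no transitions
rest 'a' ignored (set empty)
end set {} — state 1 not in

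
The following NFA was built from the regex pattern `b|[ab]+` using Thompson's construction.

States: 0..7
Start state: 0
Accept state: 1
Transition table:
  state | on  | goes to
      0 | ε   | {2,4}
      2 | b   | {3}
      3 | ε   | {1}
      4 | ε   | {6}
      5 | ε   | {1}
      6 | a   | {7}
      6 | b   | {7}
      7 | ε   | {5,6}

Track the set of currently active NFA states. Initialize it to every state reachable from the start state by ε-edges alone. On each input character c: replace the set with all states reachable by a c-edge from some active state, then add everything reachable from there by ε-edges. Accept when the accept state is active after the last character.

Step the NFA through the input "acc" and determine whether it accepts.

initial (ε-close {0}): {0,2,4,6}
'a' @ 1: {1,5,6,7}  ✓accept
'c' @ 2: {}  — state set empty
rest 'c' ignored (set empty)
end set {} — state 1 not in

Answer: REJECT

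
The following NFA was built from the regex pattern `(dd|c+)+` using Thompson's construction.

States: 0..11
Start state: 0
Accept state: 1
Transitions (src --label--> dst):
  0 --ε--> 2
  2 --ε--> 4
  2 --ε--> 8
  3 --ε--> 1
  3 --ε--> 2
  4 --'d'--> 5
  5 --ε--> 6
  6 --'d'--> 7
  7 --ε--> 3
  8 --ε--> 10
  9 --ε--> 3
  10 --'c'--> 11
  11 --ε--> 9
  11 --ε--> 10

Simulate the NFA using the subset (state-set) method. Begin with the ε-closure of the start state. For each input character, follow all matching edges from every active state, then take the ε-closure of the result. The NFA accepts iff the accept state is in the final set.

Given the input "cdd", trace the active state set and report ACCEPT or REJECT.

Answer: ACCEPT

Trace:
initial (ε-close {0}): {0,2,4,8,10}
'c' @ 1: {1,2,3,4,8,9,10,11}  (accept∈set)
'd' @ 2: {5,6}
'd' @ 3: {1,2,3,4,7,8,10}  (accept∈set)
final: {1,2,3,4,7,8,10}; accept 1 in set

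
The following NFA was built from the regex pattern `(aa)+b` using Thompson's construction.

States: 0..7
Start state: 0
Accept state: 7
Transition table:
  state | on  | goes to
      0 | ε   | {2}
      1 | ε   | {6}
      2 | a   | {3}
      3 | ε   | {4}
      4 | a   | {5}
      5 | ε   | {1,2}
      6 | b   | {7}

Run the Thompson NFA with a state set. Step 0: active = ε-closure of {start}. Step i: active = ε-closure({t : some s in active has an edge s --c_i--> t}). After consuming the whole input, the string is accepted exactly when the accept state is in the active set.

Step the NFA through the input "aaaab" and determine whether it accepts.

Answer: ACCEPT

Derivation:
S₀ = ε-closure({0}) = {0,2}
'a' @ 1: {3,4}
'a' @ 2: {1,2,5,6}
'a' @ 3: {3,4}
'a' @ 4: {1,2,5,6}
'b' @ 5: {7}  (accept∈set)
end set {7} — state 7 in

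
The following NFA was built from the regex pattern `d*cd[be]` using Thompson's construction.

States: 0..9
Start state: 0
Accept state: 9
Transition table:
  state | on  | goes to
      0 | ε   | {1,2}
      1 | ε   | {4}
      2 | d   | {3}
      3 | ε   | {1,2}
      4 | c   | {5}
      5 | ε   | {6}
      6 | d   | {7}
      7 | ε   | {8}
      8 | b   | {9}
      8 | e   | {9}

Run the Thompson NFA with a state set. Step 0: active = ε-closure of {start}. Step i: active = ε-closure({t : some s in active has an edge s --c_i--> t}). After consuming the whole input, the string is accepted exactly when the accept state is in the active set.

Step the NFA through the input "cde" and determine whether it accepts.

Answer: ACCEPT

Steps:
start: ε-closure({0}) = {0,1,2,4}
'c' @ 1: {5,6}
'd' @ 2: {7,8}
'e' @ 3: {9}  (accept∈set)
end set {9} — state 9 in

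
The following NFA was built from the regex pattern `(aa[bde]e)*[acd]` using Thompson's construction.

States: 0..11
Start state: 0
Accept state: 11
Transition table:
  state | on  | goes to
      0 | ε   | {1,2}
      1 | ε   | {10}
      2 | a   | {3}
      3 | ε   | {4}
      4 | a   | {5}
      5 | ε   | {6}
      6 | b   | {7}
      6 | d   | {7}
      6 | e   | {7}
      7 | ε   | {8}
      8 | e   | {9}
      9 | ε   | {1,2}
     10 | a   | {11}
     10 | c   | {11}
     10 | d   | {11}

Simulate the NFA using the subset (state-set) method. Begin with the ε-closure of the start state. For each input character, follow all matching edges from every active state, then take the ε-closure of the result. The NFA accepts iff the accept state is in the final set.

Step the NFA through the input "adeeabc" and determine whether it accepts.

S₀ = ε-closure({0}) = {0,1,2,10}
'a' @ 1: {3,4,11}  ✓accept
'd' @ 2: {}  — no active states
rest 'eeabc' ignored (set empty)
final: {}; accept 11 not in set

Answer: REJECT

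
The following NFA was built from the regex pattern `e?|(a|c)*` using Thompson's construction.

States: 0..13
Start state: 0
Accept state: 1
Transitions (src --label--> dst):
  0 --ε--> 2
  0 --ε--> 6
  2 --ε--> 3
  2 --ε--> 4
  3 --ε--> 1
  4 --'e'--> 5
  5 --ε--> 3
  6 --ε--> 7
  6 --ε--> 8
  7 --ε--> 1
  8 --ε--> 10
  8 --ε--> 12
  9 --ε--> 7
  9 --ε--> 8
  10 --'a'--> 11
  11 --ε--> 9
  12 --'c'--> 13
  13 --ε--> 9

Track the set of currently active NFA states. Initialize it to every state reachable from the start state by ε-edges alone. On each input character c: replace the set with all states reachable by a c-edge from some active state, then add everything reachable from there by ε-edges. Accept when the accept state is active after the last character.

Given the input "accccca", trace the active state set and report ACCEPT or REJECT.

initial (ε-close {0}): {0,1,2,3,4,6,7,8,10,12}
'a' @ 1: {1,7,8,9,10,11,12}  ✓accept
'c' @ 2: {1,7,8,9,10,12,13}  ✓accept
'c' @ 3: {1,7,8,9,10,12,13}  ✓accept
'c' @ 4: {1,7,8,9,10,12,13}  ✓accept
'c' @ 5: {1,7,8,9,10,12,13}  ✓accept
'c' @ 6: {1,7,8,9,10,12,13}  ✓accept
'a' @ 7: {1,7,8,9,10,11,12}  ✓accept
end set {1,7,8,9,10,11,12} — state 1 in

Answer: ACCEPT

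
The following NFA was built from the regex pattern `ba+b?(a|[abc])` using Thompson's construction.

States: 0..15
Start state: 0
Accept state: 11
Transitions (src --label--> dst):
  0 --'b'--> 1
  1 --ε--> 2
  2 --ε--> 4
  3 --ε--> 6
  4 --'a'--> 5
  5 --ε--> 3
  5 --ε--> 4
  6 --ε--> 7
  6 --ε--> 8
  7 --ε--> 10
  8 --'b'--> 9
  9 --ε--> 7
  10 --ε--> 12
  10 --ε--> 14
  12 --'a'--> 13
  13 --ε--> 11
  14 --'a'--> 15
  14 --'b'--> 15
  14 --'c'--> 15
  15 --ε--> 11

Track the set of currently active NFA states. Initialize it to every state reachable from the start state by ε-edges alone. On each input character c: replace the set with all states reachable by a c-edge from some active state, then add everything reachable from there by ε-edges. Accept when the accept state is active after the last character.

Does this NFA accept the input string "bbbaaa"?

Answer: REJECT

Steps:
S₀ = ε-closure({0}) = {0}
'b' @ 1: {1,2,4}
'b' @ 2: {}  — dead — no transitions
rest 'baaa' ignored (set empty)
end set {} — state 11 not in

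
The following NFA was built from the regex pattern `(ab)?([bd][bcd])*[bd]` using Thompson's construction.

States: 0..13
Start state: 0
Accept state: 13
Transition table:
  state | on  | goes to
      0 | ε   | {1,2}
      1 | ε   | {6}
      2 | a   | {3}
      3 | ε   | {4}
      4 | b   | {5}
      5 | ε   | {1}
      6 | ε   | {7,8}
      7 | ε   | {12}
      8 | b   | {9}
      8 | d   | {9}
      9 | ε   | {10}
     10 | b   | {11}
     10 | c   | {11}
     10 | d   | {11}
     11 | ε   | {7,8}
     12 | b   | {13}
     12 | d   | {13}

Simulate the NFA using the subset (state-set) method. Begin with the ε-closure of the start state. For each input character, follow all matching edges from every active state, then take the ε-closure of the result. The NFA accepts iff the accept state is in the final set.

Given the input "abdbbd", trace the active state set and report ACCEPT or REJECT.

S₀ = ε-closure({0}) = {0,1,2,6,7,8,12}
'a' @ 1: {3,4}
'b' @ 2: {1,5,6,7,8,12}
'd' @ 3: {9,10,13}  [accepting]
'b' @ 4: {7,8,11,12}
'b' @ 5: {9,10,13}  [accepting]
'd' @ 6: {7,8,11,12}
after full input: {7,8,11,12}  (accept=13 not in)

Answer: REJECT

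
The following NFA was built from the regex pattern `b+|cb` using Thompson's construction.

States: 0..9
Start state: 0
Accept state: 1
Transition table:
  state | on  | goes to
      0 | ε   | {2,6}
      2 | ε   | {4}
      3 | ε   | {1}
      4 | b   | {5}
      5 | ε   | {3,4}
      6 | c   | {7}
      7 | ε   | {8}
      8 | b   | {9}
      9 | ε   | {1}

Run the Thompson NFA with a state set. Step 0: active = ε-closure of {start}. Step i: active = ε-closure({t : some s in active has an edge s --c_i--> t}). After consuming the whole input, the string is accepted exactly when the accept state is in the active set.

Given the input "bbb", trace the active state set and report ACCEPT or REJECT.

initial (ε-close {0}): {0,2,4,6}
'b' @ 1: {1,3,4,5}  (accept∈set)
'b' @ 2: {1,3,4,5}  (accept∈set)
'b' @ 3: {1,3,4,5}  (accept∈set)
after full input: {1,3,4,5}  (accept=1 in)

Answer: ACCEPT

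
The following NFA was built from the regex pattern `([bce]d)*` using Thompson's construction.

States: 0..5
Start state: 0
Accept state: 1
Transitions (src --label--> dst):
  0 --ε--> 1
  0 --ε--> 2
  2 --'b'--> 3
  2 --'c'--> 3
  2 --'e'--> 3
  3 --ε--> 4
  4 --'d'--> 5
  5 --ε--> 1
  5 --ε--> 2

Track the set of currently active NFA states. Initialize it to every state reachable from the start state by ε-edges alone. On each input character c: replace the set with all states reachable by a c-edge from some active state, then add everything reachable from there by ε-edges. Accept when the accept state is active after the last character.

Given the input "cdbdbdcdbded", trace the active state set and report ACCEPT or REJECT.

Answer: ACCEPT

Trace:
S₀ = ε-closure({0}) = {0,1,2}
'c' @ 1: {3,4}
'd' @ 2: {1,2,5}  (accept∈set)
'b' @ 3: {3,4}
'd' @ 4: {1,2,5}  (accept∈set)
'b' @ 5: {3,4}
'd' @ 6: {1,2,5}  (accept∈set)
'c' @ 7: {3,4}
'd' @ 8: {1,2,5}  (accept∈set)
'b' @ 9: {3,4}
'd' @ 10: {1,2,5}  (accept∈set)
'e' @ 11: {3,4}
'd' @ 12: {1,2,5}  (accept∈set)
end set {1,2,5} — state 1 in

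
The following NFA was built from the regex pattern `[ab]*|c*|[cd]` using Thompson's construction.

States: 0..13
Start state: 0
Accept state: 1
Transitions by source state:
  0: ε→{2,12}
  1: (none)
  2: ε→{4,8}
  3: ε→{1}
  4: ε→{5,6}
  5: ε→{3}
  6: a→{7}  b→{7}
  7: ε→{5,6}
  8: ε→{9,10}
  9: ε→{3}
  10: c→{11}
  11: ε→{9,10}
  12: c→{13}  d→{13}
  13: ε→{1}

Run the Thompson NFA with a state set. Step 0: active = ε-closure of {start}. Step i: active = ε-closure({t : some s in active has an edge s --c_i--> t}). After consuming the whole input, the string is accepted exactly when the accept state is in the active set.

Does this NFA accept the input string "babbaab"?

Answer: ACCEPT

Steps:
start: ε-closure({0}) = {0,1,2,3,4,5,6,8,9,10,12}
'b' @ 1: {1,3,5,6,7}  (accept∈set)
'a' @ 2: {1,3,5,6,7}  (accept∈set)
'b' @ 3: {1,3,5,6,7}  (accept∈set)
'b' @ 4: {1,3,5,6,7}  (accept∈set)
'a' @ 5: {1,3,5,6,7}  (accept∈set)
'a' @ 6: {1,3,5,6,7}  (accept∈set)
'b' @ 7: {1,3,5,6,7}  (accept∈set)
after full input: {1,3,5,6,7}  (accept=1 in)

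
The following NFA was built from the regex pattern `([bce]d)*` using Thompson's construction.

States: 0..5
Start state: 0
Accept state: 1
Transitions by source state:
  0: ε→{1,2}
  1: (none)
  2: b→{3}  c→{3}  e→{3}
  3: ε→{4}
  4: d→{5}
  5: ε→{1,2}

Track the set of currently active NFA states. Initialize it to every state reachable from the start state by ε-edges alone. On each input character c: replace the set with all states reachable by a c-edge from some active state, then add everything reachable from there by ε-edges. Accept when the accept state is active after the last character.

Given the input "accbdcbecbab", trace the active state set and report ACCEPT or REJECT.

S₀ = ε-closure({0}) = {0,1,2}
'a' @ 1: {}  — dead — no transitions
rest 'ccbdcbecbab' ignored (set empty)
after full input: {}  (accept=1 not in)

Answer: REJECT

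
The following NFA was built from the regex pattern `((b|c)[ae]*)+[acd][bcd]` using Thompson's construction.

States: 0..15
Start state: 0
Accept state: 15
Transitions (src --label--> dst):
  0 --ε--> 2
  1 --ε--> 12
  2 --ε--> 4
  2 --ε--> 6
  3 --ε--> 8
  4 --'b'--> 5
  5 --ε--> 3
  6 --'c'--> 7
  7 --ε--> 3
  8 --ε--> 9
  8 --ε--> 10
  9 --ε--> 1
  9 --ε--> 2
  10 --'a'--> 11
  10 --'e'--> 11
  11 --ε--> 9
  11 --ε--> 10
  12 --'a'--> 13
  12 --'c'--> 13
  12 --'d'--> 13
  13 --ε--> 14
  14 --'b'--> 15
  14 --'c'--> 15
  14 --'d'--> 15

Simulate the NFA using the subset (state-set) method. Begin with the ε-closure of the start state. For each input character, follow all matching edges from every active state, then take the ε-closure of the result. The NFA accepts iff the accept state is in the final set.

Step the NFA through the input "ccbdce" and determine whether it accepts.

Answer: REJECT

Trace:
start: ε-closure({0}) = {0,2,4,6}
'c' @ 1: {1,2,3,4,6,7,8,9,10,12}
'c' @ 2: {1,2,3,4,6,7,8,9,10,12,13,14}
'b' @ 3: {1,2,3,4,5,6,8,9,10,12,15}  ✓accept
'd' @ 4: {13,14}
'c' @ 5: {15}  ✓accept
'e' @ 6: {}  — state set empty
after full input: {}  (accept=15 not in)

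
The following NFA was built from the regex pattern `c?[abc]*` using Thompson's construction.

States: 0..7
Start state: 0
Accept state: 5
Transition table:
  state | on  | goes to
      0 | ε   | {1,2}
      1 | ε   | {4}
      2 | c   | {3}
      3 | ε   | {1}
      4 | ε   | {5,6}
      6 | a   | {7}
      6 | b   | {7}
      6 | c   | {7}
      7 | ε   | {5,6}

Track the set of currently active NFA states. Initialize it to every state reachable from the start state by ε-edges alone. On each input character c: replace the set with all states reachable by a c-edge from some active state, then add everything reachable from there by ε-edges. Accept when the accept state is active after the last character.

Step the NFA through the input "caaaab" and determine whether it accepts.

Answer: ACCEPT

Derivation:
S₀ = ε-closure({0}) = {0,1,2,4,5,6}
'c' @ 1: {1,3,4,5,6,7}  [accepting]
'a' @ 2: {5,6,7}  [accepting]
'a' @ 3: {5,6,7}  [accepting]
'a' @ 4: {5,6,7}  [accepting]
'a' @ 5: {5,6,7}  [accepting]
'b' @ 6: {5,6,7}  [accepting]
after full input: {5,6,7}  (accept=5 in)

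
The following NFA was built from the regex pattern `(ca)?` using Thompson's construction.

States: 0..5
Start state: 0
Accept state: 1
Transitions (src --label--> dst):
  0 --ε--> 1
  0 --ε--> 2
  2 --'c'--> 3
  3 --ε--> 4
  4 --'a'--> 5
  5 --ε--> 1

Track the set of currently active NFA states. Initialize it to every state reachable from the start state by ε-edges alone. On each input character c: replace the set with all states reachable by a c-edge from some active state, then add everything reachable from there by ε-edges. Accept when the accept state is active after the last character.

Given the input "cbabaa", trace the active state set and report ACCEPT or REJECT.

Answer: REJECT

Derivation:
start: ε-closure({0}) = {0,1,2}
'c' @ 1: {3,4}
'b' @ 2: {}  — state set empty
rest 'abaa' ignored (set empty)
end set {} — state 1 not in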